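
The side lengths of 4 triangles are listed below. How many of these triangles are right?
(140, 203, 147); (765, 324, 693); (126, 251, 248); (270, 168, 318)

3

(140,203,147): 140²+147² = 41209 = 203² → right
(765,324,693): 324²+693² = 585225 = 765² → right
(126,251,248): 126²+248² = 77380 > 63001 = 251² → acute
(270,168,318): 168²+270² = 101124 = 318² → right
3 of the 4 are right.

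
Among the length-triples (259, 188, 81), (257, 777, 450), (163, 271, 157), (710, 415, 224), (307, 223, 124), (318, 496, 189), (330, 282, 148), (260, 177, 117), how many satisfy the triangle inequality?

(81,188,259): 81+188 > 259 → valid
(257,450,777): 257+450 ≤ 777 → not valid
(157,163,271): 157+163 > 271 → valid
(224,415,710): 224+415 ≤ 710 → not valid
(124,223,307): 124+223 > 307 → valid
(189,318,496): 189+318 > 496 → valid
(148,282,330): 148+282 > 330 → valid
(117,177,260): 117+177 > 260 → valid
6 of the 8 triples form a triangle.

6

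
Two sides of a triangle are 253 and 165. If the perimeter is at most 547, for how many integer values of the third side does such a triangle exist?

41

Triangle inequality: 88 < x < 418. Perimeter ≤ 547 gives x ≤ 547 − 253 − 165 = 129.
So 88 < x ≤ 129; integers 89 through 129: 41 values.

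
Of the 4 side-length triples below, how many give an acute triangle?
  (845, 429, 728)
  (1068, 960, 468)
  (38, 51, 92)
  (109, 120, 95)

(845,429,728): 429²+728² = 714025 = 845² → right
(1068,960,468): 468²+960² = 1140624 = 1068² → right
(38,51,92): 38+51 ≤ 92, not a triangle
(109,120,95): 95²+109² = 20906 > 14400 = 120² → acute
1 of the 4 is acute.

1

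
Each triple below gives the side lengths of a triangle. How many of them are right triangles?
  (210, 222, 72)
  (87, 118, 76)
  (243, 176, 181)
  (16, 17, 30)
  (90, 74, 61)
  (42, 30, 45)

(210,222,72): 72²+210² = 49284 = 222² → right
(87,118,76): 76²+87² = 13345 < 13924 = 118² → obtuse
(243,176,181): 176²+181² = 63737 > 59049 = 243² → acute
(16,17,30): 16²+17² = 545 < 900 = 30² → obtuse
(90,74,61): 61²+74² = 9197 > 8100 = 90² → acute
(42,30,45): 30²+42² = 2664 > 2025 = 45² → acute
1 of the 6 is right.

1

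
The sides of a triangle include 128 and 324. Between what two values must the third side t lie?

By the triangle inequality, t must be less than 128 + 324 = 452 and greater than |128 − 324| = 196.

196 < t < 452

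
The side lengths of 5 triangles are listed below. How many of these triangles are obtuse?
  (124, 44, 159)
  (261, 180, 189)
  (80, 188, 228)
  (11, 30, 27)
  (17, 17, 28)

4

(124,44,159): 44²+124² = 17312 < 25281 = 159² → obtuse
(261,180,189): 180²+189² = 68121 = 261² → right
(80,188,228): 80²+188² = 41744 < 51984 = 228² → obtuse
(11,30,27): 11²+27² = 850 < 900 = 30² → obtuse
(17,17,28): 17²+17² = 578 < 784 = 28² → obtuse
4 of the 5 are obtuse.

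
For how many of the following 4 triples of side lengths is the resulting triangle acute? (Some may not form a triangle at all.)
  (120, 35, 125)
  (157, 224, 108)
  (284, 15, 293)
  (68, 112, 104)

(120,35,125): 35²+120² = 15625 = 125² → right
(157,224,108): 108²+157² = 36313 < 50176 = 224² → obtuse
(284,15,293): 15²+284² = 80881 < 85849 = 293² → obtuse
(68,112,104): 68²+104² = 15440 > 12544 = 112² → acute
1 of the 4 is acute.

1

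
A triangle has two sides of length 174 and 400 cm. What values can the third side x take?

By the triangle inequality, x must be less than 174 + 400 = 574 and greater than |174 − 400| = 226.

226 < x < 574 (cm)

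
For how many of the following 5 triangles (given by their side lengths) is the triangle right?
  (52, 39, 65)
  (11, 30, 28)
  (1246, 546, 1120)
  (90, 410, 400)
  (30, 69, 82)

(52,39,65): 39²+52² = 4225 = 65² → right
(11,30,28): 11²+28² = 905 > 900 = 30² → acute
(1246,546,1120): 546²+1120² = 1552516 = 1246² → right
(90,410,400): 90²+400² = 168100 = 410² → right
(30,69,82): 30²+69² = 5661 < 6724 = 82² → obtuse
3 of the 5 are right.

3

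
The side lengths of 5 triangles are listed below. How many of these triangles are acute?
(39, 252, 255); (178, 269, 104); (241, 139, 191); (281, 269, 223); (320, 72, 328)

1

(39,252,255): 39²+252² = 65025 = 255² → right
(178,269,104): 104²+178² = 42500 < 72361 = 269² → obtuse
(241,139,191): 139²+191² = 55802 < 58081 = 241² → obtuse
(281,269,223): 223²+269² = 122090 > 78961 = 281² → acute
(320,72,328): 72²+320² = 107584 = 328² → right
1 of the 5 is acute.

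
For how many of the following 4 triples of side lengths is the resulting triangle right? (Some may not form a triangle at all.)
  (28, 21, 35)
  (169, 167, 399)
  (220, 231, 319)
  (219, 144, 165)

(28,21,35): 21²+28² = 1225 = 35² → right
(169,167,399): 167+169 ≤ 399, not a triangle
(220,231,319): 220²+231² = 101761 = 319² → right
(219,144,165): 144²+165² = 47961 = 219² → right
3 of the 4 are right.

3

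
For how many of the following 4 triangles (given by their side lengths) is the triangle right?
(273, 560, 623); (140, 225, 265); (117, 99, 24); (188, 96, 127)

(273,560,623): 273²+560² = 388129 = 623² → right
(140,225,265): 140²+225² = 70225 = 265² → right
(117,99,24): 24²+99² = 10377 < 13689 = 117² → obtuse
(188,96,127): 96²+127² = 25345 < 35344 = 188² → obtuse
2 of the 4 are right.

2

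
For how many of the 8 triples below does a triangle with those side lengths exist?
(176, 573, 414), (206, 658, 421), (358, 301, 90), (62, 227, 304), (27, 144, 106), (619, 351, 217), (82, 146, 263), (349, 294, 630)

3

(176,414,573): 176+414 > 573 → valid
(206,421,658): 206+421 ≤ 658 → not valid
(90,301,358): 90+301 > 358 → valid
(62,227,304): 62+227 ≤ 304 → not valid
(27,106,144): 27+106 ≤ 144 → not valid
(217,351,619): 217+351 ≤ 619 → not valid
(82,146,263): 82+146 ≤ 263 → not valid
(294,349,630): 294+349 > 630 → valid
3 of the 8 triples form a triangle.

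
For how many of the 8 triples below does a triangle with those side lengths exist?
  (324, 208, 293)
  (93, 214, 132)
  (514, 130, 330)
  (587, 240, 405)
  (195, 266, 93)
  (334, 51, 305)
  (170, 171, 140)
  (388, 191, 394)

(208,293,324): 208+293 > 324 → valid
(93,132,214): 93+132 > 214 → valid
(130,330,514): 130+330 ≤ 514 → not valid
(240,405,587): 240+405 > 587 → valid
(93,195,266): 93+195 > 266 → valid
(51,305,334): 51+305 > 334 → valid
(140,170,171): 140+170 > 171 → valid
(191,388,394): 191+388 > 394 → valid
7 of the 8 triples form a triangle.

7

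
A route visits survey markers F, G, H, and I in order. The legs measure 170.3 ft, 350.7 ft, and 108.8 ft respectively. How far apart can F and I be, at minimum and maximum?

71.6 ≤ FI ≤ 629.8 ft

The maximum is all hops collinear in one direction: 170.3 + 350.7 + 108.8 = 629.8.
The longest hop is 350.7; the others sum to 279.1. Folding the others back against it leaves at least 350.7 − 279.1 = 71.6.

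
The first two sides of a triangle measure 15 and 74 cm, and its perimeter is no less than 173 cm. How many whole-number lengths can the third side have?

Triangle inequality: 59 < x < 89. Perimeter ≥ 173 gives x ≥ 173 − 15 − 74 = 84.
So 84 ≤ x < 89; integers 84 through 88: 5 values.

5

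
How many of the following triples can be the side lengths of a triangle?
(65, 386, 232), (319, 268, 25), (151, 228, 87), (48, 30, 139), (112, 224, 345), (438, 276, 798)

(65,232,386): 65+232 ≤ 386 → not valid
(25,268,319): 25+268 ≤ 319 → not valid
(87,151,228): 87+151 > 228 → valid
(30,48,139): 30+48 ≤ 139 → not valid
(112,224,345): 112+224 ≤ 345 → not valid
(276,438,798): 276+438 ≤ 798 → not valid
1 of the 6 triples forms a triangle.

1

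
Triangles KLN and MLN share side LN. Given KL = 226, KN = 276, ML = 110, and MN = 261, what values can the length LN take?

From triangle KLN: |226 − 276| < LN < 226 + 276, i.e. 50 < LN < 502.
From triangle MLN: 151 < LN < 371.
Both must hold, so LN lies in the intersection.

151 < LN < 371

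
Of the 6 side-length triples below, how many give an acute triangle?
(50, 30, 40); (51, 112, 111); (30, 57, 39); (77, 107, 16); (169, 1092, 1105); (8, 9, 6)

(50,30,40): 30²+40² = 2500 = 50² → right
(51,112,111): 51²+111² = 14922 > 12544 = 112² → acute
(30,57,39): 30²+39² = 2421 < 3249 = 57² → obtuse
(77,107,16): 16+77 ≤ 107, not a triangle
(169,1092,1105): 169²+1092² = 1221025 = 1105² → right
(8,9,6): 6²+8² = 100 > 81 = 9² → acute
2 of the 6 are acute.

2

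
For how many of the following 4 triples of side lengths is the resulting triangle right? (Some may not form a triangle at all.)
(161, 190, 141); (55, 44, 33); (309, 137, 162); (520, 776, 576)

(161,190,141): 141²+161² = 45802 > 36100 = 190² → acute
(55,44,33): 33²+44² = 3025 = 55² → right
(309,137,162): 137+162 ≤ 309, not a triangle
(520,776,576): 520²+576² = 602176 = 776² → right
2 of the 4 are right.

2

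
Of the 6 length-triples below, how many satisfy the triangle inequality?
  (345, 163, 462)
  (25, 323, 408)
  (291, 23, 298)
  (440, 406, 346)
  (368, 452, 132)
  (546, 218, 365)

(163,345,462): 163+345 > 462 → valid
(25,323,408): 25+323 ≤ 408 → not valid
(23,291,298): 23+291 > 298 → valid
(346,406,440): 346+406 > 440 → valid
(132,368,452): 132+368 > 452 → valid
(218,365,546): 218+365 > 546 → valid
5 of the 6 triples form a triangle.

5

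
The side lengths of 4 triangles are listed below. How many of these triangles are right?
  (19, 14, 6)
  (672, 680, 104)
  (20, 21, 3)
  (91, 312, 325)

2

(19,14,6): 6²+14² = 232 < 361 = 19² → obtuse
(672,680,104): 104²+672² = 462400 = 680² → right
(20,21,3): 3²+20² = 409 < 441 = 21² → obtuse
(91,312,325): 91²+312² = 105625 = 325² → right
2 of the 4 are right.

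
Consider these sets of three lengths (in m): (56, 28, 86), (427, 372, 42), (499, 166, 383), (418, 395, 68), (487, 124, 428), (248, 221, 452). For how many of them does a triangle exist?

4

(28,56,86): 28+56 ≤ 86 → not valid
(42,372,427): 42+372 ≤ 427 → not valid
(166,383,499): 166+383 > 499 → valid
(68,395,418): 68+395 > 418 → valid
(124,428,487): 124+428 > 487 → valid
(221,248,452): 221+248 > 452 → valid
4 of the 6 triples form a triangle.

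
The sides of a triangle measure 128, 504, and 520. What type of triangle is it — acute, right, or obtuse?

right

Compare the square of the longest side to the sum of squares of the other two: 128² + 504² = 270400 = 520².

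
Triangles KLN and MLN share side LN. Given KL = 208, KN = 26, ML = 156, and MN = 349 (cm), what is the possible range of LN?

From triangle KLN: |208 − 26| < LN < 208 + 26, i.e. 182 < LN < 234.
From triangle MLN: 193 < LN < 505.
Both must hold, so LN lies in the intersection.

193 < LN < 234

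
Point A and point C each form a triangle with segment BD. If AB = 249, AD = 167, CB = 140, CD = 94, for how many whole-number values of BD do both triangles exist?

151

From triangle ABD: 82 < BD < 416.
From triangle CBD: 46 < BD < 234.
Intersection: 82 < BD < 234, so integers 83 through 233: 151 values.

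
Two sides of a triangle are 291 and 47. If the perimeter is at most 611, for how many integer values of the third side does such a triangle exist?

29

Triangle inequality: 244 < x < 338. Perimeter ≤ 611 gives x ≤ 611 − 291 − 47 = 273.
So 244 < x ≤ 273; integers 245 through 273: 29 values.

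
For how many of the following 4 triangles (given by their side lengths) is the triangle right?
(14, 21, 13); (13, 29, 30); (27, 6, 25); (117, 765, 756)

(14,21,13): 13²+14² = 365 < 441 = 21² → obtuse
(13,29,30): 13²+29² = 1010 > 900 = 30² → acute
(27,6,25): 6²+25² = 661 < 729 = 27² → obtuse
(117,765,756): 117²+756² = 585225 = 765² → right
1 of the 4 is right.

1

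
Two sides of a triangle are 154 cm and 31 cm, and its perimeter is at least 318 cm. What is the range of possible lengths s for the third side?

Triangle inequality alone gives 123 < s < 185.
The perimeter condition gives s ≥ 318 − 154 − 31 = 133.
Intersecting the two: 133 ≤ s < 185.

133 ≤ s < 185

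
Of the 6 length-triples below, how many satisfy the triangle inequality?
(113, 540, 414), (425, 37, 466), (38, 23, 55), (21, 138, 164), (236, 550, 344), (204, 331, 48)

2

(113,414,540): 113+414 ≤ 540 → not valid
(37,425,466): 37+425 ≤ 466 → not valid
(23,38,55): 23+38 > 55 → valid
(21,138,164): 21+138 ≤ 164 → not valid
(236,344,550): 236+344 > 550 → valid
(48,204,331): 48+204 ≤ 331 → not valid
2 of the 6 triples form a triangle.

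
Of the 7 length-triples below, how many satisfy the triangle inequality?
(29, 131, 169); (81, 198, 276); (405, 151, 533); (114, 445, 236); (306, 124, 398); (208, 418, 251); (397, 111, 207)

(29,131,169): 29+131 ≤ 169 → not valid
(81,198,276): 81+198 > 276 → valid
(151,405,533): 151+405 > 533 → valid
(114,236,445): 114+236 ≤ 445 → not valid
(124,306,398): 124+306 > 398 → valid
(208,251,418): 208+251 > 418 → valid
(111,207,397): 111+207 ≤ 397 → not valid
4 of the 7 triples form a triangle.

4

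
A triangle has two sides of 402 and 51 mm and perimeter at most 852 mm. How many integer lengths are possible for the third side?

48

Triangle inequality: 351 < x < 453. Perimeter ≤ 852 gives x ≤ 852 − 402 − 51 = 399.
So 351 < x ≤ 399; integers 352 through 399: 48 values.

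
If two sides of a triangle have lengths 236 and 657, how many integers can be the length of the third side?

The third side lies in the open interval (421, 893).
Integers from 422 to 892 inclusive: 892 − 422 + 1 = 471.

471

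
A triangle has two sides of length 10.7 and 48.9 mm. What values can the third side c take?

38.2 < c < 59.6 (mm)

By the triangle inequality, c must be less than 10.7 + 48.9 = 59.6 and greater than |10.7 − 48.9| = 38.2.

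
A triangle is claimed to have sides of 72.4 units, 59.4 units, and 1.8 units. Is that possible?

The longest side is 72.4, but the other two sum to only 61.2.
61.2 < 72.4, so the triangle inequality fails.

No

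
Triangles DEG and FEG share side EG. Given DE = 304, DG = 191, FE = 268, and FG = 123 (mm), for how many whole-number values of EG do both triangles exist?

From triangle DEG: 113 < EG < 495.
From triangle FEG: 145 < EG < 391.
Intersection: 145 < EG < 391, so integers 146 through 390: 245 values.

245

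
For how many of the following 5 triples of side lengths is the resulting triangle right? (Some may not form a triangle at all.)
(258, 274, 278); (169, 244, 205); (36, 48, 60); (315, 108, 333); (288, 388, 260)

3

(258,274,278): 258²+274² = 141640 > 77284 = 278² → acute
(169,244,205): 169²+205² = 70586 > 59536 = 244² → acute
(36,48,60): 36²+48² = 3600 = 60² → right
(315,108,333): 108²+315² = 110889 = 333² → right
(288,388,260): 260²+288² = 150544 = 388² → right
3 of the 5 are right.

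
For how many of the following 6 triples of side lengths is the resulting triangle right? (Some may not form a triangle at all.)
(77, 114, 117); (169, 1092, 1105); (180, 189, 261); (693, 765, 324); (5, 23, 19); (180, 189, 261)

4

(77,114,117): 77²+114² = 18925 > 13689 = 117² → acute
(169,1092,1105): 169²+1092² = 1221025 = 1105² → right
(180,189,261): 180²+189² = 68121 = 261² → right
(693,765,324): 324²+693² = 585225 = 765² → right
(5,23,19): 5²+19² = 386 < 529 = 23² → obtuse
(180,189,261): 180²+189² = 68121 = 261² → right
4 of the 6 are right.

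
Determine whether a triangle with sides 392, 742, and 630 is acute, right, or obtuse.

Compare the square of the longest side to the sum of squares of the other two: 392² + 630² = 550564 = 742².

right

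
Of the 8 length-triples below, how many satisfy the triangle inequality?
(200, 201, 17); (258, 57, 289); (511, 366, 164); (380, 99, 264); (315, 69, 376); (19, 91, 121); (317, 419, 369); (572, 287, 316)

6

(17,200,201): 17+200 > 201 → valid
(57,258,289): 57+258 > 289 → valid
(164,366,511): 164+366 > 511 → valid
(99,264,380): 99+264 ≤ 380 → not valid
(69,315,376): 69+315 > 376 → valid
(19,91,121): 19+91 ≤ 121 → not valid
(317,369,419): 317+369 > 419 → valid
(287,316,572): 287+316 > 572 → valid
6 of the 8 triples form a triangle.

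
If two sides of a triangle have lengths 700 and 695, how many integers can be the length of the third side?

The third side lies in the open interval (5, 1395).
Integers from 6 to 1394 inclusive: 1394 − 6 + 1 = 1389.

1389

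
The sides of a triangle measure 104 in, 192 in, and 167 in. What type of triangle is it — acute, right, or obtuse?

acute

Compare the square of the longest side to the sum of squares of the other two: 104² + 167² = 38705 > 36864 = 192².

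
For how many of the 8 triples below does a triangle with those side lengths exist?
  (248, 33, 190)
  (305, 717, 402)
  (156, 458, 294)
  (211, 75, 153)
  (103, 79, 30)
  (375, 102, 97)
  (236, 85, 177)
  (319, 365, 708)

(33,190,248): 33+190 ≤ 248 → not valid
(305,402,717): 305+402 ≤ 717 → not valid
(156,294,458): 156+294 ≤ 458 → not valid
(75,153,211): 75+153 > 211 → valid
(30,79,103): 30+79 > 103 → valid
(97,102,375): 97+102 ≤ 375 → not valid
(85,177,236): 85+177 > 236 → valid
(319,365,708): 319+365 ≤ 708 → not valid
3 of the 8 triples form a triangle.

3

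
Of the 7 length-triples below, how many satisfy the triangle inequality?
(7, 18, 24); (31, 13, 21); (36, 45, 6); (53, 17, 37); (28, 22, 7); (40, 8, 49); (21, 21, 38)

(7,18,24): 7+18 > 24 → valid
(13,21,31): 13+21 > 31 → valid
(6,36,45): 6+36 ≤ 45 → not valid
(17,37,53): 17+37 > 53 → valid
(7,22,28): 7+22 > 28 → valid
(8,40,49): 8+40 ≤ 49 → not valid
(21,21,38): 21+21 > 38 → valid
5 of the 7 triples form a triangle.

5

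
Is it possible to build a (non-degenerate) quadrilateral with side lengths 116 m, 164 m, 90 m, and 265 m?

Yes

A quadrilateral exists iff every side is shorter than the sum of the others — equivalently, the longest side is less than the sum of the rest.
Longest side 265 < 370 (sum of the remaining 3), so yes.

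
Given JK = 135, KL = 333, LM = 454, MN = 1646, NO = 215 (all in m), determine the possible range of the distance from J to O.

The maximum is all hops collinear in one direction: 135 + 333 + 454 + 1646 + 215 = 2783.
The longest hop is 1646; the others sum to 1137. Folding the others back against it leaves at least 1646 − 1137 = 509.

509 ≤ JO ≤ 2783 m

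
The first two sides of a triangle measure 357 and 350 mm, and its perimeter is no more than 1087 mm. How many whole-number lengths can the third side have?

373

Triangle inequality: 7 < x < 707. Perimeter ≤ 1087 gives x ≤ 1087 − 357 − 350 = 380.
So 7 < x ≤ 380; integers 8 through 380: 373 values.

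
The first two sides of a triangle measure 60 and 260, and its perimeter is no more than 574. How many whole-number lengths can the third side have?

Triangle inequality: 200 < x < 320. Perimeter ≤ 574 gives x ≤ 574 − 60 − 260 = 254.
So 200 < x ≤ 254; integers 201 through 254: 54 values.

54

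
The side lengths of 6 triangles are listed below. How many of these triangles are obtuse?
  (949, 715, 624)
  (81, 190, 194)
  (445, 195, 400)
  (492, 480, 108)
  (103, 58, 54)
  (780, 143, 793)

(949,715,624): 624²+715² = 900601 = 949² → right
(81,190,194): 81²+190² = 42661 > 37636 = 194² → acute
(445,195,400): 195²+400² = 198025 = 445² → right
(492,480,108): 108²+480² = 242064 = 492² → right
(103,58,54): 54²+58² = 6280 < 10609 = 103² → obtuse
(780,143,793): 143²+780² = 628849 = 793² → right
1 of the 6 is obtuse.

1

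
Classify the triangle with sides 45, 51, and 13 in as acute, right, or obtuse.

obtuse

Compare the square of the longest side to the sum of squares of the other two: 13² + 45² = 2194 < 2601 = 51².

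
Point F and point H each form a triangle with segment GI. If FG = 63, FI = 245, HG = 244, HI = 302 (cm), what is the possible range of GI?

From triangle FGI: |63 − 245| < GI < 63 + 245, i.e. 182 < GI < 308.
From triangle HGI: 58 < GI < 546.
Both must hold, so GI lies in the intersection.

182 < GI < 308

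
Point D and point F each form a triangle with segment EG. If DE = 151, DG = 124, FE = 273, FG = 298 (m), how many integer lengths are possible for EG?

247

From triangle DEG: 27 < EG < 275.
From triangle FEG: 25 < EG < 571.
Intersection: 27 < EG < 275, so integers 28 through 274: 247 values.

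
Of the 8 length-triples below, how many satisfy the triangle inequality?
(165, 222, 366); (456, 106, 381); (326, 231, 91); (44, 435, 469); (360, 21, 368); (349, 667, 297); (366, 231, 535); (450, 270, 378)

(165,222,366): 165+222 > 366 → valid
(106,381,456): 106+381 > 456 → valid
(91,231,326): 91+231 ≤ 326 → not valid
(44,435,469): 44+435 > 469 → valid
(21,360,368): 21+360 > 368 → valid
(297,349,667): 297+349 ≤ 667 → not valid
(231,366,535): 231+366 > 535 → valid
(270,378,450): 270+378 > 450 → valid
6 of the 8 triples form a triangle.

6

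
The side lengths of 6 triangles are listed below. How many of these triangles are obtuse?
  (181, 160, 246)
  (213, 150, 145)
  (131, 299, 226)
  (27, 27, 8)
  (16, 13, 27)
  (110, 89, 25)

(181,160,246): 160²+181² = 58361 < 60516 = 246² → obtuse
(213,150,145): 145²+150² = 43525 < 45369 = 213² → obtuse
(131,299,226): 131²+226² = 68237 < 89401 = 299² → obtuse
(27,27,8): 8²+27² = 793 > 729 = 27² → acute
(16,13,27): 13²+16² = 425 < 729 = 27² → obtuse
(110,89,25): 25²+89² = 8546 < 12100 = 110² → obtuse
5 of the 6 are obtuse.

5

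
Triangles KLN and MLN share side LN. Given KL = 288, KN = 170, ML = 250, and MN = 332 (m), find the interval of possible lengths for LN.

118 < LN < 458

From triangle KLN: |288 − 170| < LN < 288 + 170, i.e. 118 < LN < 458.
From triangle MLN: 82 < LN < 582.
Both must hold, so LN lies in the intersection.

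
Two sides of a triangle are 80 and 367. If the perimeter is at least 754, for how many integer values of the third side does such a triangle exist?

Triangle inequality: 287 < x < 447. Perimeter ≥ 754 gives x ≥ 754 − 80 − 367 = 307.
So 307 ≤ x < 447; integers 307 through 446: 140 values.

140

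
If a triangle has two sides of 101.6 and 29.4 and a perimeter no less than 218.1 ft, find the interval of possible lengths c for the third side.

Triangle inequality alone gives 72.2 < c < 131.0.
The perimeter condition gives c ≥ 218.1 − 101.6 − 29.4 = 87.1.
Intersecting the two: 87.1 ≤ c < 131.0.

87.1 ≤ c < 131.0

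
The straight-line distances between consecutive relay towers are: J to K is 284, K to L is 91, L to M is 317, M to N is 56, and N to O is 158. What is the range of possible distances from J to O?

The maximum is all hops collinear in one direction: 284 + 91 + 317 + 56 + 158 = 906.
The longest hop is 317; the others sum to 589. Since 317 ≤ 589, the path can fold back on itself completely, so the minimum distance is 0.

0 ≤ JO ≤ 906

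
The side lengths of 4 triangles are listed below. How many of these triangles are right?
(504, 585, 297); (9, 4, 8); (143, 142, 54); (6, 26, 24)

(504,585,297): 297²+504² = 342225 = 585² → right
(9,4,8): 4²+8² = 80 < 81 = 9² → obtuse
(143,142,54): 54²+142² = 23080 > 20449 = 143² → acute
(6,26,24): 6²+24² = 612 < 676 = 26² → obtuse
1 of the 4 is right.

1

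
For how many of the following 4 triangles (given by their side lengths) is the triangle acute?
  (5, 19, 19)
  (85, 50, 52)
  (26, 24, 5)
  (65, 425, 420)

(5,19,19): 5²+19² = 386 > 361 = 19² → acute
(85,50,52): 50²+52² = 5204 < 7225 = 85² → obtuse
(26,24,5): 5²+24² = 601 < 676 = 26² → obtuse
(65,425,420): 65²+420² = 180625 = 425² → right
1 of the 4 is acute.

1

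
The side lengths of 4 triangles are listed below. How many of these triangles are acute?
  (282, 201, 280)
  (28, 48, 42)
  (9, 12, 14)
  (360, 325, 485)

(282,201,280): 201²+280² = 118801 > 79524 = 282² → acute
(28,48,42): 28²+42² = 2548 > 2304 = 48² → acute
(9,12,14): 9²+12² = 225 > 196 = 14² → acute
(360,325,485): 325²+360² = 235225 = 485² → right
3 of the 4 are acute.

3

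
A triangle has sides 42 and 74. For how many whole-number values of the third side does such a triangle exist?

83

The third side lies in the open interval (32, 116).
Integers from 33 to 115 inclusive: 115 − 33 + 1 = 83.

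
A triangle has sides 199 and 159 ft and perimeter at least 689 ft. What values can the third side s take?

Triangle inequality alone gives 40 < s < 358.
The perimeter condition gives s ≥ 689 − 199 − 159 = 331.
Intersecting the two: 331 ≤ s < 358.

331 ≤ s < 358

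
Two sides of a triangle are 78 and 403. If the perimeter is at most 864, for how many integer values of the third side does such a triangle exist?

58

Triangle inequality: 325 < x < 481. Perimeter ≤ 864 gives x ≤ 864 − 78 − 403 = 383.
So 325 < x ≤ 383; integers 326 through 383: 58 values.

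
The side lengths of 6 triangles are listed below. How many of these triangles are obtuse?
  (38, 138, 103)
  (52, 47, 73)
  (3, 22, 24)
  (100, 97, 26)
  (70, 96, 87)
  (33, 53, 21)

(38,138,103): 38²+103² = 12053 < 19044 = 138² → obtuse
(52,47,73): 47²+52² = 4913 < 5329 = 73² → obtuse
(3,22,24): 3²+22² = 493 < 576 = 24² → obtuse
(100,97,26): 26²+97² = 10085 > 10000 = 100² → acute
(70,96,87): 70²+87² = 12469 > 9216 = 96² → acute
(33,53,21): 21²+33² = 1530 < 2809 = 53² → obtuse
4 of the 6 are obtuse.

4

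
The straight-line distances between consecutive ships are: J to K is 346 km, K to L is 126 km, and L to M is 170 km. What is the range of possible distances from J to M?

50 ≤ JM ≤ 642 km

The maximum is all hops collinear in one direction: 346 + 126 + 170 = 642.
The longest hop is 346; the others sum to 296. Folding the others back against it leaves at least 346 − 296 = 50.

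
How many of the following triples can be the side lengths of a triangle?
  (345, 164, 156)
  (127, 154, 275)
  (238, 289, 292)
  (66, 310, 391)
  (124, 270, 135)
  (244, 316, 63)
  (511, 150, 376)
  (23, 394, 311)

3

(156,164,345): 156+164 ≤ 345 → not valid
(127,154,275): 127+154 > 275 → valid
(238,289,292): 238+289 > 292 → valid
(66,310,391): 66+310 ≤ 391 → not valid
(124,135,270): 124+135 ≤ 270 → not valid
(63,244,316): 63+244 ≤ 316 → not valid
(150,376,511): 150+376 > 511 → valid
(23,311,394): 23+311 ≤ 394 → not valid
3 of the 8 triples form a triangle.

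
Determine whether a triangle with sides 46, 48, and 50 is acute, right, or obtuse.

Compare the square of the longest side to the sum of squares of the other two: 46² + 48² = 4420 > 2500 = 50².

acute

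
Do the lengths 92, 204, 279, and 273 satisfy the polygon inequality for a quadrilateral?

Yes

A quadrilateral exists iff every side is shorter than the sum of the others — equivalently, the longest side is less than the sum of the rest.
Longest side 279 < 569 (sum of the remaining 3), so yes.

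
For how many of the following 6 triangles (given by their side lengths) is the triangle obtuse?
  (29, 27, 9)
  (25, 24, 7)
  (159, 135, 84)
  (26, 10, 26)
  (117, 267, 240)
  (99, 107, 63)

(29,27,9): 9²+27² = 810 < 841 = 29² → obtuse
(25,24,7): 7²+24² = 625 = 25² → right
(159,135,84): 84²+135² = 25281 = 159² → right
(26,10,26): 10²+26² = 776 > 676 = 26² → acute
(117,267,240): 117²+240² = 71289 = 267² → right
(99,107,63): 63²+99² = 13770 > 11449 = 107² → acute
1 of the 6 is obtuse.

1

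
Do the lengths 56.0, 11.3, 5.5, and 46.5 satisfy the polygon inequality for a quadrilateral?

Yes

A quadrilateral exists iff every side is shorter than the sum of the others — equivalently, the longest side is less than the sum of the rest.
Longest side 56.0 < 63.3 (sum of the remaining 3), so yes.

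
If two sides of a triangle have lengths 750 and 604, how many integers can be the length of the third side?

1207

The third side lies in the open interval (146, 1354).
Integers from 147 to 1353 inclusive: 1353 − 147 + 1 = 1207.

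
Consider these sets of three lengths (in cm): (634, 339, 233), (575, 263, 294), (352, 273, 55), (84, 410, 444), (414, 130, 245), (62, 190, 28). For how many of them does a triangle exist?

(233,339,634): 233+339 ≤ 634 → not valid
(263,294,575): 263+294 ≤ 575 → not valid
(55,273,352): 55+273 ≤ 352 → not valid
(84,410,444): 84+410 > 444 → valid
(130,245,414): 130+245 ≤ 414 → not valid
(28,62,190): 28+62 ≤ 190 → not valid
1 of the 6 triples forms a triangle.

1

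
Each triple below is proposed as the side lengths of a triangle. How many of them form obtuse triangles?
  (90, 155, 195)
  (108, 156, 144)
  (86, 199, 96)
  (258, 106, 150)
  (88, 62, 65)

1

(90,155,195): 90²+155² = 32125 < 38025 = 195² → obtuse
(108,156,144): 108²+144² = 32400 > 24336 = 156² → acute
(86,199,96): 86+96 ≤ 199, not a triangle
(258,106,150): 106+150 ≤ 258, not a triangle
(88,62,65): 62²+65² = 8069 > 7744 = 88² → acute
1 of the 5 is obtuse.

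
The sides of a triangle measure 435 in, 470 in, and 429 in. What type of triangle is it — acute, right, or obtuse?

Compare the square of the longest side to the sum of squares of the other two: 429² + 435² = 373266 > 220900 = 470².

acute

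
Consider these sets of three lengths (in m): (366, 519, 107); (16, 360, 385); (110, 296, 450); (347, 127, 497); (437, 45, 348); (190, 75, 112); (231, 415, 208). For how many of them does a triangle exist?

(107,366,519): 107+366 ≤ 519 → not valid
(16,360,385): 16+360 ≤ 385 → not valid
(110,296,450): 110+296 ≤ 450 → not valid
(127,347,497): 127+347 ≤ 497 → not valid
(45,348,437): 45+348 ≤ 437 → not valid
(75,112,190): 75+112 ≤ 190 → not valid
(208,231,415): 208+231 > 415 → valid
1 of the 7 triples forms a triangle.

1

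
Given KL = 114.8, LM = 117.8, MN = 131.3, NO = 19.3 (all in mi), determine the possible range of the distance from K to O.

0 ≤ KO ≤ 383.2 mi

The maximum is all hops collinear in one direction: 114.8 + 117.8 + 131.3 + 19.3 = 383.2.
The longest hop is 131.3; the others sum to 251.9. Since 131.3 ≤ 251.9, the path can fold back on itself completely, so the minimum distance is 0.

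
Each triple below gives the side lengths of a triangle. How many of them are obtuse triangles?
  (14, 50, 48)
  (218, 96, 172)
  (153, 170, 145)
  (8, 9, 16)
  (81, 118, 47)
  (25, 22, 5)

4

(14,50,48): 14²+48² = 2500 = 50² → right
(218,96,172): 96²+172² = 38800 < 47524 = 218² → obtuse
(153,170,145): 145²+153² = 44434 > 28900 = 170² → acute
(8,9,16): 8²+9² = 145 < 256 = 16² → obtuse
(81,118,47): 47²+81² = 8770 < 13924 = 118² → obtuse
(25,22,5): 5²+22² = 509 < 625 = 25² → obtuse
4 of the 6 are obtuse.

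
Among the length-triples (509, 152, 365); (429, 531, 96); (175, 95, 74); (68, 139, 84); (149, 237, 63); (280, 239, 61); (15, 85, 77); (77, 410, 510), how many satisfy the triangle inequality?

4

(152,365,509): 152+365 > 509 → valid
(96,429,531): 96+429 ≤ 531 → not valid
(74,95,175): 74+95 ≤ 175 → not valid
(68,84,139): 68+84 > 139 → valid
(63,149,237): 63+149 ≤ 237 → not valid
(61,239,280): 61+239 > 280 → valid
(15,77,85): 15+77 > 85 → valid
(77,410,510): 77+410 ≤ 510 → not valid
4 of the 8 triples form a triangle.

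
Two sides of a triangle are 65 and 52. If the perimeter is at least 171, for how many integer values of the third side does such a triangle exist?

63

Triangle inequality: 13 < x < 117. Perimeter ≥ 171 gives x ≥ 171 − 65 − 52 = 54.
So 54 ≤ x < 117; integers 54 through 116: 63 values.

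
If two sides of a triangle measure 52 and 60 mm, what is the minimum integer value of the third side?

The third side must be strictly greater than |52 − 60| = 8.
The smallest integer above 8 is 9.

9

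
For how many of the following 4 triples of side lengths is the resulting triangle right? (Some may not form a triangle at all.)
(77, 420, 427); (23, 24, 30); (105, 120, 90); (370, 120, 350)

2

(77,420,427): 77²+420² = 182329 = 427² → right
(23,24,30): 23²+24² = 1105 > 900 = 30² → acute
(105,120,90): 90²+105² = 19125 > 14400 = 120² → acute
(370,120,350): 120²+350² = 136900 = 370² → right
2 of the 4 are right.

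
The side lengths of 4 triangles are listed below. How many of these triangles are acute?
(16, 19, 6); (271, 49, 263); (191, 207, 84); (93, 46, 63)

1

(16,19,6): 6²+16² = 292 < 361 = 19² → obtuse
(271,49,263): 49²+263² = 71570 < 73441 = 271² → obtuse
(191,207,84): 84²+191² = 43537 > 42849 = 207² → acute
(93,46,63): 46²+63² = 6085 < 8649 = 93² → obtuse
1 of the 4 is acute.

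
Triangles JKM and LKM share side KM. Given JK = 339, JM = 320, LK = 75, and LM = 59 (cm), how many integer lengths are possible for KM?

From triangle JKM: 19 < KM < 659.
From triangle LKM: 16 < KM < 134.
Intersection: 19 < KM < 134, so integers 20 through 133: 114 values.

114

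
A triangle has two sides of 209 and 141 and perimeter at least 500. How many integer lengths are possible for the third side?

200

Triangle inequality: 68 < x < 350. Perimeter ≥ 500 gives x ≥ 500 − 209 − 141 = 150.
So 150 ≤ x < 350; integers 150 through 349: 200 values.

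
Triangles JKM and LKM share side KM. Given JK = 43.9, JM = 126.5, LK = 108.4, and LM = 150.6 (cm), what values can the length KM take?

From triangle JKM: |43.9 − 126.5| < KM < 43.9 + 126.5, i.e. 82.6 < KM < 170.4.
From triangle LKM: 42.2 < KM < 259.0.
Both must hold, so KM lies in the intersection.

82.6 < KM < 170.4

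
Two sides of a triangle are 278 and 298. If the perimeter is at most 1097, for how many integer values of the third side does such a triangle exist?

Triangle inequality: 20 < x < 576. Perimeter ≤ 1097 gives x ≤ 1097 − 278 − 298 = 521.
So 20 < x ≤ 521; integers 21 through 521: 501 values.

501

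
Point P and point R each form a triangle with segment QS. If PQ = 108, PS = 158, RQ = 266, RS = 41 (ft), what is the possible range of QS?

225 < QS < 266

From triangle PQS: |108 − 158| < QS < 108 + 158, i.e. 50 < QS < 266.
From triangle RQS: 225 < QS < 307.
Both must hold, so QS lies in the intersection.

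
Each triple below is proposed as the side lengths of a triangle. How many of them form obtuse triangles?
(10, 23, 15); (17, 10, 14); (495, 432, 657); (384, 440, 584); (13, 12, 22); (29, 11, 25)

(10,23,15): 10²+15² = 325 < 529 = 23² → obtuse
(17,10,14): 10²+14² = 296 > 289 = 17² → acute
(495,432,657): 432²+495² = 431649 = 657² → right
(384,440,584): 384²+440² = 341056 = 584² → right
(13,12,22): 12²+13² = 313 < 484 = 22² → obtuse
(29,11,25): 11²+25² = 746 < 841 = 29² → obtuse
3 of the 6 are obtuse.

3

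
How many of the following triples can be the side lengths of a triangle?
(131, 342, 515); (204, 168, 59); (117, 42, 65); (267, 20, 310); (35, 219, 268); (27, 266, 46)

1

(131,342,515): 131+342 ≤ 515 → not valid
(59,168,204): 59+168 > 204 → valid
(42,65,117): 42+65 ≤ 117 → not valid
(20,267,310): 20+267 ≤ 310 → not valid
(35,219,268): 35+219 ≤ 268 → not valid
(27,46,266): 27+46 ≤ 266 → not valid
1 of the 6 triples forms a triangle.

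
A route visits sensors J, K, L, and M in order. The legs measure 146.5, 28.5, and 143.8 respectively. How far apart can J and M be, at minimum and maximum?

The maximum is all hops collinear in one direction: 146.5 + 28.5 + 143.8 = 318.8.
The longest hop is 146.5; the others sum to 172.3. Since 146.5 ≤ 172.3, the path can fold back on itself completely, so the minimum distance is 0.

0 ≤ JM ≤ 318.8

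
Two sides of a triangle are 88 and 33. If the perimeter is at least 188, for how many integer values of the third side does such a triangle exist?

54

Triangle inequality: 55 < x < 121. Perimeter ≥ 188 gives x ≥ 188 − 88 − 33 = 67.
So 67 ≤ x < 121; integers 67 through 120: 54 values.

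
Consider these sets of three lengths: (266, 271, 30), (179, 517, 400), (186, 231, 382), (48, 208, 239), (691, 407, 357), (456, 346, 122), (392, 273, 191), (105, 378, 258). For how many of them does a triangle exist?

7

(30,266,271): 30+266 > 271 → valid
(179,400,517): 179+400 > 517 → valid
(186,231,382): 186+231 > 382 → valid
(48,208,239): 48+208 > 239 → valid
(357,407,691): 357+407 > 691 → valid
(122,346,456): 122+346 > 456 → valid
(191,273,392): 191+273 > 392 → valid
(105,258,378): 105+258 ≤ 378 → not valid
7 of the 8 triples form a triangle.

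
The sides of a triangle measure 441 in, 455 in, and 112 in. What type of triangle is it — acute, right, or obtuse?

right

Compare the square of the longest side to the sum of squares of the other two: 112² + 441² = 207025 = 455².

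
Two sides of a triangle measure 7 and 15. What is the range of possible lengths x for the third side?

By the triangle inequality, x must be less than 7 + 15 = 22 and greater than |7 − 15| = 8.

8 < x < 22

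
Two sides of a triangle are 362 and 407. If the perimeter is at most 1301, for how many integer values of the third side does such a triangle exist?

487

Triangle inequality: 45 < x < 769. Perimeter ≤ 1301 gives x ≤ 1301 − 362 − 407 = 532.
So 45 < x ≤ 532; integers 46 through 532: 487 values.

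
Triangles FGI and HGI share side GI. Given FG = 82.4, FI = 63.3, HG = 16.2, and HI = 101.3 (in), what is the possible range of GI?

From triangle FGI: |82.4 − 63.3| < GI < 82.4 + 63.3, i.e. 19.1 < GI < 145.7.
From triangle HGI: 85.1 < GI < 117.5.
Both must hold, so GI lies in the intersection.

85.1 < GI < 117.5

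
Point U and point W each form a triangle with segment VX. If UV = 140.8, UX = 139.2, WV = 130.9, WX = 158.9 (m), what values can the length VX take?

From triangle UVX: |140.8 − 139.2| < VX < 140.8 + 139.2, i.e. 1.6 < VX < 280.0.
From triangle WVX: 28.0 < VX < 289.8.
Both must hold, so VX lies in the intersection.

28.0 < VX < 280.0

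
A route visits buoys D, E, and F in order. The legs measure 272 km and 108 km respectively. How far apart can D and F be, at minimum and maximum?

164 ≤ DF ≤ 380 km

By the triangle inequality, |272 − 108| ≤ DF ≤ 272 + 108.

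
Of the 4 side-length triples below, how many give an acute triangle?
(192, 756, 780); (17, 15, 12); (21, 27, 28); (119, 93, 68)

2

(192,756,780): 192²+756² = 608400 = 780² → right
(17,15,12): 12²+15² = 369 > 289 = 17² → acute
(21,27,28): 21²+27² = 1170 > 784 = 28² → acute
(119,93,68): 68²+93² = 13273 < 14161 = 119² → obtuse
2 of the 4 are acute.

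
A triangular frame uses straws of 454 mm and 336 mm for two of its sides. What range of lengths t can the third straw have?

118 < t < 790 (mm)

By the triangle inequality, t must be less than 454 + 336 = 790 and greater than |454 − 336| = 118.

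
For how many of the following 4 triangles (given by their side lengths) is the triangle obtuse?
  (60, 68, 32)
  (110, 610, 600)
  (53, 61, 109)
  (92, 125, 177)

(60,68,32): 32²+60² = 4624 = 68² → right
(110,610,600): 110²+600² = 372100 = 610² → right
(53,61,109): 53²+61² = 6530 < 11881 = 109² → obtuse
(92,125,177): 92²+125² = 24089 < 31329 = 177² → obtuse
2 of the 4 are obtuse.

2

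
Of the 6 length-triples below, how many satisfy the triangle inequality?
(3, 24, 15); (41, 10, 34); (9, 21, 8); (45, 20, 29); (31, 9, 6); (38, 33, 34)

(3,15,24): 3+15 ≤ 24 → not valid
(10,34,41): 10+34 > 41 → valid
(8,9,21): 8+9 ≤ 21 → not valid
(20,29,45): 20+29 > 45 → valid
(6,9,31): 6+9 ≤ 31 → not valid
(33,34,38): 33+34 > 38 → valid
3 of the 6 triples form a triangle.

3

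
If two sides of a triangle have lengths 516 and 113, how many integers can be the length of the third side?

The third side lies in the open interval (403, 629).
Integers from 404 to 628 inclusive: 628 − 404 + 1 = 225.

225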